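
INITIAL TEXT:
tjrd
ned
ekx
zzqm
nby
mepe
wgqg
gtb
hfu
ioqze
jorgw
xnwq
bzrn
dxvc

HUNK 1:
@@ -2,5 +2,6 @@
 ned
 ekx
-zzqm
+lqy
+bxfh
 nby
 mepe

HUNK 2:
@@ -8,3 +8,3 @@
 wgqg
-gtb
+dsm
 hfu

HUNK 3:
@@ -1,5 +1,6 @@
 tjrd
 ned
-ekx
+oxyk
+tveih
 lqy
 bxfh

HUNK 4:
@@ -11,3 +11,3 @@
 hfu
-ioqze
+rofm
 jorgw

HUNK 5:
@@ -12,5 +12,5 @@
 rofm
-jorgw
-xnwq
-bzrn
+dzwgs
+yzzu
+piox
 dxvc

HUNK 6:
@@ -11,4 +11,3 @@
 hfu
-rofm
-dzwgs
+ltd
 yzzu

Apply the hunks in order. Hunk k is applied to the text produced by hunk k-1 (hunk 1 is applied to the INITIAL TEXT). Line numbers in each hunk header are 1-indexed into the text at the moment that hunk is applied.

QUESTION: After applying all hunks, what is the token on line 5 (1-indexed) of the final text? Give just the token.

Answer: lqy

Derivation:
Hunk 1: at line 2 remove [zzqm] add [lqy,bxfh] -> 15 lines: tjrd ned ekx lqy bxfh nby mepe wgqg gtb hfu ioqze jorgw xnwq bzrn dxvc
Hunk 2: at line 8 remove [gtb] add [dsm] -> 15 lines: tjrd ned ekx lqy bxfh nby mepe wgqg dsm hfu ioqze jorgw xnwq bzrn dxvc
Hunk 3: at line 1 remove [ekx] add [oxyk,tveih] -> 16 lines: tjrd ned oxyk tveih lqy bxfh nby mepe wgqg dsm hfu ioqze jorgw xnwq bzrn dxvc
Hunk 4: at line 11 remove [ioqze] add [rofm] -> 16 lines: tjrd ned oxyk tveih lqy bxfh nby mepe wgqg dsm hfu rofm jorgw xnwq bzrn dxvc
Hunk 5: at line 12 remove [jorgw,xnwq,bzrn] add [dzwgs,yzzu,piox] -> 16 lines: tjrd ned oxyk tveih lqy bxfh nby mepe wgqg dsm hfu rofm dzwgs yzzu piox dxvc
Hunk 6: at line 11 remove [rofm,dzwgs] add [ltd] -> 15 lines: tjrd ned oxyk tveih lqy bxfh nby mepe wgqg dsm hfu ltd yzzu piox dxvc
Final line 5: lqy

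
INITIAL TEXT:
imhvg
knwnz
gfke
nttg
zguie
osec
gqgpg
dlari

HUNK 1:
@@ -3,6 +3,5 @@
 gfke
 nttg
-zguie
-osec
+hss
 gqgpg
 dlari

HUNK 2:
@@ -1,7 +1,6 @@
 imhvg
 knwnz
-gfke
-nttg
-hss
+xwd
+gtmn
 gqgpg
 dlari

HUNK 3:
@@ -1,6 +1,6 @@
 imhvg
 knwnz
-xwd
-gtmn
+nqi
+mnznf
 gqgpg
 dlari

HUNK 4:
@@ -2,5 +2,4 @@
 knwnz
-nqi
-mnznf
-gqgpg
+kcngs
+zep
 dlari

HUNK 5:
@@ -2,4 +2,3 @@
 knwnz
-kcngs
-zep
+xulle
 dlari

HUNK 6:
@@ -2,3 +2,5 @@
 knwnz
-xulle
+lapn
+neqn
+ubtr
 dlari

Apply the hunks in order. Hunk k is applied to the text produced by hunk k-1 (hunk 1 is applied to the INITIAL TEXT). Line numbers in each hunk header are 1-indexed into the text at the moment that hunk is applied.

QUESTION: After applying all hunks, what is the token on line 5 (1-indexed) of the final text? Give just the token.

Hunk 1: at line 3 remove [zguie,osec] add [hss] -> 7 lines: imhvg knwnz gfke nttg hss gqgpg dlari
Hunk 2: at line 1 remove [gfke,nttg,hss] add [xwd,gtmn] -> 6 lines: imhvg knwnz xwd gtmn gqgpg dlari
Hunk 3: at line 1 remove [xwd,gtmn] add [nqi,mnznf] -> 6 lines: imhvg knwnz nqi mnznf gqgpg dlari
Hunk 4: at line 2 remove [nqi,mnznf,gqgpg] add [kcngs,zep] -> 5 lines: imhvg knwnz kcngs zep dlari
Hunk 5: at line 2 remove [kcngs,zep] add [xulle] -> 4 lines: imhvg knwnz xulle dlari
Hunk 6: at line 2 remove [xulle] add [lapn,neqn,ubtr] -> 6 lines: imhvg knwnz lapn neqn ubtr dlari
Final line 5: ubtr

Answer: ubtr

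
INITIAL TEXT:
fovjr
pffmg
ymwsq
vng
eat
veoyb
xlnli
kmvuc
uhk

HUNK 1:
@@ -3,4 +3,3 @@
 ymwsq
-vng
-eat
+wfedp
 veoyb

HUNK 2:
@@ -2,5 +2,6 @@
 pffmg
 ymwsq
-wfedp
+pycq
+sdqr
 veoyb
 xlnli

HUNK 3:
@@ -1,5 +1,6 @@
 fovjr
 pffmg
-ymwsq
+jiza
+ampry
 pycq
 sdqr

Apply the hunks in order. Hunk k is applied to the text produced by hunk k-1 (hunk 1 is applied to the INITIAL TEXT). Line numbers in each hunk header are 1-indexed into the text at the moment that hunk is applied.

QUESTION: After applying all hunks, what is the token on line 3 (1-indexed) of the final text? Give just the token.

Answer: jiza

Derivation:
Hunk 1: at line 3 remove [vng,eat] add [wfedp] -> 8 lines: fovjr pffmg ymwsq wfedp veoyb xlnli kmvuc uhk
Hunk 2: at line 2 remove [wfedp] add [pycq,sdqr] -> 9 lines: fovjr pffmg ymwsq pycq sdqr veoyb xlnli kmvuc uhk
Hunk 3: at line 1 remove [ymwsq] add [jiza,ampry] -> 10 lines: fovjr pffmg jiza ampry pycq sdqr veoyb xlnli kmvuc uhk
Final line 3: jiza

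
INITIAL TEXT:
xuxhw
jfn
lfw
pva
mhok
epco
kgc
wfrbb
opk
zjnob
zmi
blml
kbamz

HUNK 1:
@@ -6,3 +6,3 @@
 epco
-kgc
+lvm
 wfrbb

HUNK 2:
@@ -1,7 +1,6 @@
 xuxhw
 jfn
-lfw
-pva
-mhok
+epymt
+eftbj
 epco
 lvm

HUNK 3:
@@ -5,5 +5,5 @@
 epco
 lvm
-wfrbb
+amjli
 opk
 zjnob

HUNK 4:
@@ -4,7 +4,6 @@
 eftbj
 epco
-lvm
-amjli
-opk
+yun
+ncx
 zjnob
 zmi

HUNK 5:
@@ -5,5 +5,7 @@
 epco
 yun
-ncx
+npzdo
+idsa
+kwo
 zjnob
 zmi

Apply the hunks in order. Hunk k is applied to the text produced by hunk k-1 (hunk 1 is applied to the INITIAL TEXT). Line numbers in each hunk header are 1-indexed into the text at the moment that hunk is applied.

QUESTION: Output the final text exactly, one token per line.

Answer: xuxhw
jfn
epymt
eftbj
epco
yun
npzdo
idsa
kwo
zjnob
zmi
blml
kbamz

Derivation:
Hunk 1: at line 6 remove [kgc] add [lvm] -> 13 lines: xuxhw jfn lfw pva mhok epco lvm wfrbb opk zjnob zmi blml kbamz
Hunk 2: at line 1 remove [lfw,pva,mhok] add [epymt,eftbj] -> 12 lines: xuxhw jfn epymt eftbj epco lvm wfrbb opk zjnob zmi blml kbamz
Hunk 3: at line 5 remove [wfrbb] add [amjli] -> 12 lines: xuxhw jfn epymt eftbj epco lvm amjli opk zjnob zmi blml kbamz
Hunk 4: at line 4 remove [lvm,amjli,opk] add [yun,ncx] -> 11 lines: xuxhw jfn epymt eftbj epco yun ncx zjnob zmi blml kbamz
Hunk 5: at line 5 remove [ncx] add [npzdo,idsa,kwo] -> 13 lines: xuxhw jfn epymt eftbj epco yun npzdo idsa kwo zjnob zmi blml kbamz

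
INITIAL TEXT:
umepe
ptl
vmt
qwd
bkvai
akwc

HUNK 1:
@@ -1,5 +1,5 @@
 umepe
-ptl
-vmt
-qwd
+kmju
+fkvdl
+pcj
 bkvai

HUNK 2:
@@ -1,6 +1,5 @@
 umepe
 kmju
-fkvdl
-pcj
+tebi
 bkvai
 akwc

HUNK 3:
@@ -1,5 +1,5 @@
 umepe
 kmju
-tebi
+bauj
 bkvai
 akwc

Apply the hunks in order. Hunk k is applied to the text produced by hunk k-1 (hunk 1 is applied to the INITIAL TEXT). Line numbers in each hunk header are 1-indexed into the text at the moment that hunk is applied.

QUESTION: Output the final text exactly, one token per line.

Hunk 1: at line 1 remove [ptl,vmt,qwd] add [kmju,fkvdl,pcj] -> 6 lines: umepe kmju fkvdl pcj bkvai akwc
Hunk 2: at line 1 remove [fkvdl,pcj] add [tebi] -> 5 lines: umepe kmju tebi bkvai akwc
Hunk 3: at line 1 remove [tebi] add [bauj] -> 5 lines: umepe kmju bauj bkvai akwc

Answer: umepe
kmju
bauj
bkvai
akwc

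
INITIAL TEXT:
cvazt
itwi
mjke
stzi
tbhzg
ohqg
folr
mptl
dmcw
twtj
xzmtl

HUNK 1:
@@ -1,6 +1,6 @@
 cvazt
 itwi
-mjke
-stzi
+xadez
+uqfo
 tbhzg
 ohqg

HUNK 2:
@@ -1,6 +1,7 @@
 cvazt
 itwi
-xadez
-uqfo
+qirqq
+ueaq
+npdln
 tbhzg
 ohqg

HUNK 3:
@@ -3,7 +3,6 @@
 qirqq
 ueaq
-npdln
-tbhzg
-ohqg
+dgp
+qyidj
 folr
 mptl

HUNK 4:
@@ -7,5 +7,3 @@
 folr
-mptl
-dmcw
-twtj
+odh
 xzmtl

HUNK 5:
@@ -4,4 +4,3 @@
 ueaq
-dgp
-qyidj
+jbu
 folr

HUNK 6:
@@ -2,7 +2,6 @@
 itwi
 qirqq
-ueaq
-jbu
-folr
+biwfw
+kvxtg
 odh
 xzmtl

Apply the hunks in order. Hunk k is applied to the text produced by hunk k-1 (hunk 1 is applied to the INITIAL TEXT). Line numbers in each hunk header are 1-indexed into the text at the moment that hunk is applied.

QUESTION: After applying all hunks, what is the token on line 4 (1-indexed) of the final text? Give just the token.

Answer: biwfw

Derivation:
Hunk 1: at line 1 remove [mjke,stzi] add [xadez,uqfo] -> 11 lines: cvazt itwi xadez uqfo tbhzg ohqg folr mptl dmcw twtj xzmtl
Hunk 2: at line 1 remove [xadez,uqfo] add [qirqq,ueaq,npdln] -> 12 lines: cvazt itwi qirqq ueaq npdln tbhzg ohqg folr mptl dmcw twtj xzmtl
Hunk 3: at line 3 remove [npdln,tbhzg,ohqg] add [dgp,qyidj] -> 11 lines: cvazt itwi qirqq ueaq dgp qyidj folr mptl dmcw twtj xzmtl
Hunk 4: at line 7 remove [mptl,dmcw,twtj] add [odh] -> 9 lines: cvazt itwi qirqq ueaq dgp qyidj folr odh xzmtl
Hunk 5: at line 4 remove [dgp,qyidj] add [jbu] -> 8 lines: cvazt itwi qirqq ueaq jbu folr odh xzmtl
Hunk 6: at line 2 remove [ueaq,jbu,folr] add [biwfw,kvxtg] -> 7 lines: cvazt itwi qirqq biwfw kvxtg odh xzmtl
Final line 4: biwfw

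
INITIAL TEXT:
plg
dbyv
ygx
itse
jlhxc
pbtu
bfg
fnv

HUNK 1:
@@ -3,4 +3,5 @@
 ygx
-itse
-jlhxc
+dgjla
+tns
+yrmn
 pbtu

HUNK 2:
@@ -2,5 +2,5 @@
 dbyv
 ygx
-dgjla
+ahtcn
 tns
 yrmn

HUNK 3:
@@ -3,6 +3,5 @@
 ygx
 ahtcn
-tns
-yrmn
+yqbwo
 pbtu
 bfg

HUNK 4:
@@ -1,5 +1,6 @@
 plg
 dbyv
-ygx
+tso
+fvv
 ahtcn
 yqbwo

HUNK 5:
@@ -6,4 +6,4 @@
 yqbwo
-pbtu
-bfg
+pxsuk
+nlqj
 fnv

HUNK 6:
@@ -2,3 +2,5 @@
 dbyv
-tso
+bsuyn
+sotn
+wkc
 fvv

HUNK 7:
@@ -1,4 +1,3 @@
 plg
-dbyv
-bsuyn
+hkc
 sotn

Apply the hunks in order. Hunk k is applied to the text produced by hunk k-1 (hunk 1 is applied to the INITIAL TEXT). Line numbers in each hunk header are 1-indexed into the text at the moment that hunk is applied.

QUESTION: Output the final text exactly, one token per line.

Answer: plg
hkc
sotn
wkc
fvv
ahtcn
yqbwo
pxsuk
nlqj
fnv

Derivation:
Hunk 1: at line 3 remove [itse,jlhxc] add [dgjla,tns,yrmn] -> 9 lines: plg dbyv ygx dgjla tns yrmn pbtu bfg fnv
Hunk 2: at line 2 remove [dgjla] add [ahtcn] -> 9 lines: plg dbyv ygx ahtcn tns yrmn pbtu bfg fnv
Hunk 3: at line 3 remove [tns,yrmn] add [yqbwo] -> 8 lines: plg dbyv ygx ahtcn yqbwo pbtu bfg fnv
Hunk 4: at line 1 remove [ygx] add [tso,fvv] -> 9 lines: plg dbyv tso fvv ahtcn yqbwo pbtu bfg fnv
Hunk 5: at line 6 remove [pbtu,bfg] add [pxsuk,nlqj] -> 9 lines: plg dbyv tso fvv ahtcn yqbwo pxsuk nlqj fnv
Hunk 6: at line 2 remove [tso] add [bsuyn,sotn,wkc] -> 11 lines: plg dbyv bsuyn sotn wkc fvv ahtcn yqbwo pxsuk nlqj fnv
Hunk 7: at line 1 remove [dbyv,bsuyn] add [hkc] -> 10 lines: plg hkc sotn wkc fvv ahtcn yqbwo pxsuk nlqj fnv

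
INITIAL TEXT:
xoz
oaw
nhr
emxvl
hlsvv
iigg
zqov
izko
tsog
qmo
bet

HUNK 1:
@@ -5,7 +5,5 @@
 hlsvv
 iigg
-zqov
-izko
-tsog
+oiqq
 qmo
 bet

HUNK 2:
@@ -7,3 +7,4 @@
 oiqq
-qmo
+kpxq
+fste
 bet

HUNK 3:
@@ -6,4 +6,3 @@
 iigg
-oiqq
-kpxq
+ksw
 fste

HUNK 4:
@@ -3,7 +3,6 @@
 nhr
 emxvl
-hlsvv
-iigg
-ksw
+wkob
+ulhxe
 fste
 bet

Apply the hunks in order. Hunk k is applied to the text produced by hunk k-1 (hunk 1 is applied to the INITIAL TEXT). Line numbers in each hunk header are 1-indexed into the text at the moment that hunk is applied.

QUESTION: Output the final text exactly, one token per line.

Answer: xoz
oaw
nhr
emxvl
wkob
ulhxe
fste
bet

Derivation:
Hunk 1: at line 5 remove [zqov,izko,tsog] add [oiqq] -> 9 lines: xoz oaw nhr emxvl hlsvv iigg oiqq qmo bet
Hunk 2: at line 7 remove [qmo] add [kpxq,fste] -> 10 lines: xoz oaw nhr emxvl hlsvv iigg oiqq kpxq fste bet
Hunk 3: at line 6 remove [oiqq,kpxq] add [ksw] -> 9 lines: xoz oaw nhr emxvl hlsvv iigg ksw fste bet
Hunk 4: at line 3 remove [hlsvv,iigg,ksw] add [wkob,ulhxe] -> 8 lines: xoz oaw nhr emxvl wkob ulhxe fste bet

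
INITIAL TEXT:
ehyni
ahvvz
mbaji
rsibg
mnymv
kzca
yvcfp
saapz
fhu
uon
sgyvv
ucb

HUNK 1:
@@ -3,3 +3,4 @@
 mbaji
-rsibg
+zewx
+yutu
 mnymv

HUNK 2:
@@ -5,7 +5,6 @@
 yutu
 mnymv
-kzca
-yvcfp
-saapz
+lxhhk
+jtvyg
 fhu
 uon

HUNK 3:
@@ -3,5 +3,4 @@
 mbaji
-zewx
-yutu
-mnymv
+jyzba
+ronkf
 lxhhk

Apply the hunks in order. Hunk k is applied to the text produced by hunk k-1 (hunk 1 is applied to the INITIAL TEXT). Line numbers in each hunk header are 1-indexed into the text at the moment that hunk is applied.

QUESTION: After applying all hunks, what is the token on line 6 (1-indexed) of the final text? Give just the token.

Hunk 1: at line 3 remove [rsibg] add [zewx,yutu] -> 13 lines: ehyni ahvvz mbaji zewx yutu mnymv kzca yvcfp saapz fhu uon sgyvv ucb
Hunk 2: at line 5 remove [kzca,yvcfp,saapz] add [lxhhk,jtvyg] -> 12 lines: ehyni ahvvz mbaji zewx yutu mnymv lxhhk jtvyg fhu uon sgyvv ucb
Hunk 3: at line 3 remove [zewx,yutu,mnymv] add [jyzba,ronkf] -> 11 lines: ehyni ahvvz mbaji jyzba ronkf lxhhk jtvyg fhu uon sgyvv ucb
Final line 6: lxhhk

Answer: lxhhk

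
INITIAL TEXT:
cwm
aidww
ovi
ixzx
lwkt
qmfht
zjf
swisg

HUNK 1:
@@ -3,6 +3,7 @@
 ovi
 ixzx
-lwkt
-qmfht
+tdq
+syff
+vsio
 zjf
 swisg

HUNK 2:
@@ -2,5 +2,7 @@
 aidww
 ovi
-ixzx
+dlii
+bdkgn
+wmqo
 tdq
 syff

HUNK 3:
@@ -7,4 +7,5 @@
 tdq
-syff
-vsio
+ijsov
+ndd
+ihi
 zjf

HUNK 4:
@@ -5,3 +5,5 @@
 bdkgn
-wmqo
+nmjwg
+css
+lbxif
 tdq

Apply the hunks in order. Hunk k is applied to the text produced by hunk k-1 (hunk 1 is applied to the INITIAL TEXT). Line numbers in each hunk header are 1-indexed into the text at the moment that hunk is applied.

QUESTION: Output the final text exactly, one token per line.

Hunk 1: at line 3 remove [lwkt,qmfht] add [tdq,syff,vsio] -> 9 lines: cwm aidww ovi ixzx tdq syff vsio zjf swisg
Hunk 2: at line 2 remove [ixzx] add [dlii,bdkgn,wmqo] -> 11 lines: cwm aidww ovi dlii bdkgn wmqo tdq syff vsio zjf swisg
Hunk 3: at line 7 remove [syff,vsio] add [ijsov,ndd,ihi] -> 12 lines: cwm aidww ovi dlii bdkgn wmqo tdq ijsov ndd ihi zjf swisg
Hunk 4: at line 5 remove [wmqo] add [nmjwg,css,lbxif] -> 14 lines: cwm aidww ovi dlii bdkgn nmjwg css lbxif tdq ijsov ndd ihi zjf swisg

Answer: cwm
aidww
ovi
dlii
bdkgn
nmjwg
css
lbxif
tdq
ijsov
ndd
ihi
zjf
swisg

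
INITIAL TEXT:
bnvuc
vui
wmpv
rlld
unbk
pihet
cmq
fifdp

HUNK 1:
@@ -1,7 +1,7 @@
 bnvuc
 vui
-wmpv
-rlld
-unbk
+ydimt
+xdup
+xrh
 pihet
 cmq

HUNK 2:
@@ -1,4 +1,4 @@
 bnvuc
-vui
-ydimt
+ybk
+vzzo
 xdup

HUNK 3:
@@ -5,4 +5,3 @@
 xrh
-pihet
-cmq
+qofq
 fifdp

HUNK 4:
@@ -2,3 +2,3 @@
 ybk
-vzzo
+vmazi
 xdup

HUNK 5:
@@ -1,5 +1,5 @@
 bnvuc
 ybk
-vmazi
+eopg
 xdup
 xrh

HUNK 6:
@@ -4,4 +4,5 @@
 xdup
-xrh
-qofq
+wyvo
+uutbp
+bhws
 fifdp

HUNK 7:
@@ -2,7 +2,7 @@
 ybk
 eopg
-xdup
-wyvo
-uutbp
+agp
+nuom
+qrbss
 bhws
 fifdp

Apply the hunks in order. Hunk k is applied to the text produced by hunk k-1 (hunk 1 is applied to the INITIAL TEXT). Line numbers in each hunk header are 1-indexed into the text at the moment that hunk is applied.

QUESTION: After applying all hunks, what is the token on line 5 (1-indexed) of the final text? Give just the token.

Answer: nuom

Derivation:
Hunk 1: at line 1 remove [wmpv,rlld,unbk] add [ydimt,xdup,xrh] -> 8 lines: bnvuc vui ydimt xdup xrh pihet cmq fifdp
Hunk 2: at line 1 remove [vui,ydimt] add [ybk,vzzo] -> 8 lines: bnvuc ybk vzzo xdup xrh pihet cmq fifdp
Hunk 3: at line 5 remove [pihet,cmq] add [qofq] -> 7 lines: bnvuc ybk vzzo xdup xrh qofq fifdp
Hunk 4: at line 2 remove [vzzo] add [vmazi] -> 7 lines: bnvuc ybk vmazi xdup xrh qofq fifdp
Hunk 5: at line 1 remove [vmazi] add [eopg] -> 7 lines: bnvuc ybk eopg xdup xrh qofq fifdp
Hunk 6: at line 4 remove [xrh,qofq] add [wyvo,uutbp,bhws] -> 8 lines: bnvuc ybk eopg xdup wyvo uutbp bhws fifdp
Hunk 7: at line 2 remove [xdup,wyvo,uutbp] add [agp,nuom,qrbss] -> 8 lines: bnvuc ybk eopg agp nuom qrbss bhws fifdp
Final line 5: nuom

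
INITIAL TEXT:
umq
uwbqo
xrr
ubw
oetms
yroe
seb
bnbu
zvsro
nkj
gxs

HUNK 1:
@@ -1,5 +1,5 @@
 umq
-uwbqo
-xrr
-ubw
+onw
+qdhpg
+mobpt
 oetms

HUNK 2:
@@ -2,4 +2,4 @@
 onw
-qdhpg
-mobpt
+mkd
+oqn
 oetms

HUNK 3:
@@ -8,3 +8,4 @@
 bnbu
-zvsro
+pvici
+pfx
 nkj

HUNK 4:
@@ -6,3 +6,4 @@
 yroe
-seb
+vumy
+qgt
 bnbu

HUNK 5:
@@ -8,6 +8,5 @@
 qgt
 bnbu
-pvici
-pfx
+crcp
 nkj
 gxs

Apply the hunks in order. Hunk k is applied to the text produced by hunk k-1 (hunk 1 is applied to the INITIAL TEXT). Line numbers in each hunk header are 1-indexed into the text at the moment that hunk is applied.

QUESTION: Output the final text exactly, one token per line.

Hunk 1: at line 1 remove [uwbqo,xrr,ubw] add [onw,qdhpg,mobpt] -> 11 lines: umq onw qdhpg mobpt oetms yroe seb bnbu zvsro nkj gxs
Hunk 2: at line 2 remove [qdhpg,mobpt] add [mkd,oqn] -> 11 lines: umq onw mkd oqn oetms yroe seb bnbu zvsro nkj gxs
Hunk 3: at line 8 remove [zvsro] add [pvici,pfx] -> 12 lines: umq onw mkd oqn oetms yroe seb bnbu pvici pfx nkj gxs
Hunk 4: at line 6 remove [seb] add [vumy,qgt] -> 13 lines: umq onw mkd oqn oetms yroe vumy qgt bnbu pvici pfx nkj gxs
Hunk 5: at line 8 remove [pvici,pfx] add [crcp] -> 12 lines: umq onw mkd oqn oetms yroe vumy qgt bnbu crcp nkj gxs

Answer: umq
onw
mkd
oqn
oetms
yroe
vumy
qgt
bnbu
crcp
nkj
gxs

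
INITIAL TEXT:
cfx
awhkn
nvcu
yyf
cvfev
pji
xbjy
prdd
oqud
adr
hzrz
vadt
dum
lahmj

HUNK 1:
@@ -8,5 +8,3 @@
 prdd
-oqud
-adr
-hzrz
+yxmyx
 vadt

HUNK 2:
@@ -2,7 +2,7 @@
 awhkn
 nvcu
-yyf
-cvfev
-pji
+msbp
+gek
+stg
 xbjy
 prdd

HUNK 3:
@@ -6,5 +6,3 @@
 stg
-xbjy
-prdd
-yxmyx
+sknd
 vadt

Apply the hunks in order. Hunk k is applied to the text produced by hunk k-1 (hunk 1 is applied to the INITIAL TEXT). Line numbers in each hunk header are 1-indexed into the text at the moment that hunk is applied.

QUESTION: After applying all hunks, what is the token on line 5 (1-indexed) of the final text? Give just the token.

Answer: gek

Derivation:
Hunk 1: at line 8 remove [oqud,adr,hzrz] add [yxmyx] -> 12 lines: cfx awhkn nvcu yyf cvfev pji xbjy prdd yxmyx vadt dum lahmj
Hunk 2: at line 2 remove [yyf,cvfev,pji] add [msbp,gek,stg] -> 12 lines: cfx awhkn nvcu msbp gek stg xbjy prdd yxmyx vadt dum lahmj
Hunk 3: at line 6 remove [xbjy,prdd,yxmyx] add [sknd] -> 10 lines: cfx awhkn nvcu msbp gek stg sknd vadt dum lahmj
Final line 5: gek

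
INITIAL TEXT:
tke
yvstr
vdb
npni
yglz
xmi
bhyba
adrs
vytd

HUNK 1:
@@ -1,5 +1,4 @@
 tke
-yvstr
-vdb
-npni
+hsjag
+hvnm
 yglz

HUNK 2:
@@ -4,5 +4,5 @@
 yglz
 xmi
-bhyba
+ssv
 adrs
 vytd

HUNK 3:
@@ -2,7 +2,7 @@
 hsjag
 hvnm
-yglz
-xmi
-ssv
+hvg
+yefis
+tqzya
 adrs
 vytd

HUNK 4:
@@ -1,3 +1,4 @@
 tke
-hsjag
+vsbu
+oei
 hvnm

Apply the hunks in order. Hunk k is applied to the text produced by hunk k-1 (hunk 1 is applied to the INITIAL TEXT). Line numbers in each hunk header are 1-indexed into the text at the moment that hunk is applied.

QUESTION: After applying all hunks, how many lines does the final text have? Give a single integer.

Answer: 9

Derivation:
Hunk 1: at line 1 remove [yvstr,vdb,npni] add [hsjag,hvnm] -> 8 lines: tke hsjag hvnm yglz xmi bhyba adrs vytd
Hunk 2: at line 4 remove [bhyba] add [ssv] -> 8 lines: tke hsjag hvnm yglz xmi ssv adrs vytd
Hunk 3: at line 2 remove [yglz,xmi,ssv] add [hvg,yefis,tqzya] -> 8 lines: tke hsjag hvnm hvg yefis tqzya adrs vytd
Hunk 4: at line 1 remove [hsjag] add [vsbu,oei] -> 9 lines: tke vsbu oei hvnm hvg yefis tqzya adrs vytd
Final line count: 9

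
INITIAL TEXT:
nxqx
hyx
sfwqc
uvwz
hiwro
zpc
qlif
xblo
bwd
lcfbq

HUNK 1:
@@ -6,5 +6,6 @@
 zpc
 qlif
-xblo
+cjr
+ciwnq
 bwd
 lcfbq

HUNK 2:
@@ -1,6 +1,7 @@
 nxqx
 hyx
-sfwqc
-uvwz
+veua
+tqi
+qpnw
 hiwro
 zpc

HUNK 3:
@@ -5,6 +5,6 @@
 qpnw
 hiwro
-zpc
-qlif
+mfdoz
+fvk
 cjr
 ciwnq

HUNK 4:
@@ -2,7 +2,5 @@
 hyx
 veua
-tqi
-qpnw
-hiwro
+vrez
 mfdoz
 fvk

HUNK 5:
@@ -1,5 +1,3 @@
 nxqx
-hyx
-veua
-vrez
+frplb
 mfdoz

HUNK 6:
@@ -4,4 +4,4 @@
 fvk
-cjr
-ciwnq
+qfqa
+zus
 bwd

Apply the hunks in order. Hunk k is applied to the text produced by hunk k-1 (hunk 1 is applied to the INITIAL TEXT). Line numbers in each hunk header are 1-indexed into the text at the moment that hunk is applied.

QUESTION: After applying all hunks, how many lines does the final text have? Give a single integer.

Hunk 1: at line 6 remove [xblo] add [cjr,ciwnq] -> 11 lines: nxqx hyx sfwqc uvwz hiwro zpc qlif cjr ciwnq bwd lcfbq
Hunk 2: at line 1 remove [sfwqc,uvwz] add [veua,tqi,qpnw] -> 12 lines: nxqx hyx veua tqi qpnw hiwro zpc qlif cjr ciwnq bwd lcfbq
Hunk 3: at line 5 remove [zpc,qlif] add [mfdoz,fvk] -> 12 lines: nxqx hyx veua tqi qpnw hiwro mfdoz fvk cjr ciwnq bwd lcfbq
Hunk 4: at line 2 remove [tqi,qpnw,hiwro] add [vrez] -> 10 lines: nxqx hyx veua vrez mfdoz fvk cjr ciwnq bwd lcfbq
Hunk 5: at line 1 remove [hyx,veua,vrez] add [frplb] -> 8 lines: nxqx frplb mfdoz fvk cjr ciwnq bwd lcfbq
Hunk 6: at line 4 remove [cjr,ciwnq] add [qfqa,zus] -> 8 lines: nxqx frplb mfdoz fvk qfqa zus bwd lcfbq
Final line count: 8

Answer: 8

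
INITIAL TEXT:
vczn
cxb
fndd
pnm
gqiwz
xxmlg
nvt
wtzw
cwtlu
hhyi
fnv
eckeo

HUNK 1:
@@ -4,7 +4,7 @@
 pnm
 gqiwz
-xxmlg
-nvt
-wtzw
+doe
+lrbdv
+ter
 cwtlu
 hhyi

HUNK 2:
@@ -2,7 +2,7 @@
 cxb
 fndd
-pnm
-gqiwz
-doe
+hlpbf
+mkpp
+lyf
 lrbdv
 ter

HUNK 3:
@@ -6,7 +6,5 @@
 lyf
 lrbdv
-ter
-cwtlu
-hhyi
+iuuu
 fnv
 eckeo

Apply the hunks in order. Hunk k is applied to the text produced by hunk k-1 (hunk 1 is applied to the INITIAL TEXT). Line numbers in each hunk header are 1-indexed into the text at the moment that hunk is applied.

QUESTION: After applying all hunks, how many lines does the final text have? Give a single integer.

Hunk 1: at line 4 remove [xxmlg,nvt,wtzw] add [doe,lrbdv,ter] -> 12 lines: vczn cxb fndd pnm gqiwz doe lrbdv ter cwtlu hhyi fnv eckeo
Hunk 2: at line 2 remove [pnm,gqiwz,doe] add [hlpbf,mkpp,lyf] -> 12 lines: vczn cxb fndd hlpbf mkpp lyf lrbdv ter cwtlu hhyi fnv eckeo
Hunk 3: at line 6 remove [ter,cwtlu,hhyi] add [iuuu] -> 10 lines: vczn cxb fndd hlpbf mkpp lyf lrbdv iuuu fnv eckeo
Final line count: 10

Answer: 10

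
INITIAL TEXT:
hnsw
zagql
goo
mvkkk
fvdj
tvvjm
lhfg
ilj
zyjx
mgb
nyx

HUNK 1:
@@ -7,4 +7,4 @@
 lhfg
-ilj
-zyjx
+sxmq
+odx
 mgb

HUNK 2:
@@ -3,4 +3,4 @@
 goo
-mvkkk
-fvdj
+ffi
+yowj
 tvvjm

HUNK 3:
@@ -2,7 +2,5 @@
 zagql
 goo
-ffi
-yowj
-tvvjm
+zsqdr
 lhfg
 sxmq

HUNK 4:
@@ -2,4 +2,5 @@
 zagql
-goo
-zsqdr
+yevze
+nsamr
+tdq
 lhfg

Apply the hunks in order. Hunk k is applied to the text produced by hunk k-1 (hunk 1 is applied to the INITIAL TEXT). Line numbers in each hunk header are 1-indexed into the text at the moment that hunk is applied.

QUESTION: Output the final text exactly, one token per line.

Answer: hnsw
zagql
yevze
nsamr
tdq
lhfg
sxmq
odx
mgb
nyx

Derivation:
Hunk 1: at line 7 remove [ilj,zyjx] add [sxmq,odx] -> 11 lines: hnsw zagql goo mvkkk fvdj tvvjm lhfg sxmq odx mgb nyx
Hunk 2: at line 3 remove [mvkkk,fvdj] add [ffi,yowj] -> 11 lines: hnsw zagql goo ffi yowj tvvjm lhfg sxmq odx mgb nyx
Hunk 3: at line 2 remove [ffi,yowj,tvvjm] add [zsqdr] -> 9 lines: hnsw zagql goo zsqdr lhfg sxmq odx mgb nyx
Hunk 4: at line 2 remove [goo,zsqdr] add [yevze,nsamr,tdq] -> 10 lines: hnsw zagql yevze nsamr tdq lhfg sxmq odx mgb nyx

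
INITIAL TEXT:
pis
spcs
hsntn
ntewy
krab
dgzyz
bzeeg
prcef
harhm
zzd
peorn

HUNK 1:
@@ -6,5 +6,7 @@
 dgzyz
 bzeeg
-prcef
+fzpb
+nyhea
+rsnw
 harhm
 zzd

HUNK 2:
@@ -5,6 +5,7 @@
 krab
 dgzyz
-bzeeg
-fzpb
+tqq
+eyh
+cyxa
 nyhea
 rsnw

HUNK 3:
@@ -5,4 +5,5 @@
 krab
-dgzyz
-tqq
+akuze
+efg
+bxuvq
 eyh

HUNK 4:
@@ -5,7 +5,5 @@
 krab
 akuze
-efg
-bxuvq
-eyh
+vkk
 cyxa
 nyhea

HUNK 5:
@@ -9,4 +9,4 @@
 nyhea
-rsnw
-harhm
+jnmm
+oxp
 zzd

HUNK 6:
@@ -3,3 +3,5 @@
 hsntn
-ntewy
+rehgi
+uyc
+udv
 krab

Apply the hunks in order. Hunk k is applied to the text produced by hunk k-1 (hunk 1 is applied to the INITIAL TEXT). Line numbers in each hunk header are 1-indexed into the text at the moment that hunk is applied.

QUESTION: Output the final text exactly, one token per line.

Answer: pis
spcs
hsntn
rehgi
uyc
udv
krab
akuze
vkk
cyxa
nyhea
jnmm
oxp
zzd
peorn

Derivation:
Hunk 1: at line 6 remove [prcef] add [fzpb,nyhea,rsnw] -> 13 lines: pis spcs hsntn ntewy krab dgzyz bzeeg fzpb nyhea rsnw harhm zzd peorn
Hunk 2: at line 5 remove [bzeeg,fzpb] add [tqq,eyh,cyxa] -> 14 lines: pis spcs hsntn ntewy krab dgzyz tqq eyh cyxa nyhea rsnw harhm zzd peorn
Hunk 3: at line 5 remove [dgzyz,tqq] add [akuze,efg,bxuvq] -> 15 lines: pis spcs hsntn ntewy krab akuze efg bxuvq eyh cyxa nyhea rsnw harhm zzd peorn
Hunk 4: at line 5 remove [efg,bxuvq,eyh] add [vkk] -> 13 lines: pis spcs hsntn ntewy krab akuze vkk cyxa nyhea rsnw harhm zzd peorn
Hunk 5: at line 9 remove [rsnw,harhm] add [jnmm,oxp] -> 13 lines: pis spcs hsntn ntewy krab akuze vkk cyxa nyhea jnmm oxp zzd peorn
Hunk 6: at line 3 remove [ntewy] add [rehgi,uyc,udv] -> 15 lines: pis spcs hsntn rehgi uyc udv krab akuze vkk cyxa nyhea jnmm oxp zzd peorn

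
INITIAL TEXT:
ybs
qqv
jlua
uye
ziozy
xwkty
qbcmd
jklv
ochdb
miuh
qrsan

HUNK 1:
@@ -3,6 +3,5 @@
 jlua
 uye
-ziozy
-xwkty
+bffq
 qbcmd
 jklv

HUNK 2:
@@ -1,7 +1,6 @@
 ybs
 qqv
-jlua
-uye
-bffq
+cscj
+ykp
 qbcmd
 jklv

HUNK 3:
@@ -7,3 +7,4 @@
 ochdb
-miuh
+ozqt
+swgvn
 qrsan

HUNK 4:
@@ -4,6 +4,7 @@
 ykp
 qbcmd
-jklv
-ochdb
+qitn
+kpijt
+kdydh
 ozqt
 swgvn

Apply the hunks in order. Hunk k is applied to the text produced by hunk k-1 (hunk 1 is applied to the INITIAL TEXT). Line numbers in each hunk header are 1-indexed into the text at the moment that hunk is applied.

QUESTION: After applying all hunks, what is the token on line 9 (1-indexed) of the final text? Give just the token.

Answer: ozqt

Derivation:
Hunk 1: at line 3 remove [ziozy,xwkty] add [bffq] -> 10 lines: ybs qqv jlua uye bffq qbcmd jklv ochdb miuh qrsan
Hunk 2: at line 1 remove [jlua,uye,bffq] add [cscj,ykp] -> 9 lines: ybs qqv cscj ykp qbcmd jklv ochdb miuh qrsan
Hunk 3: at line 7 remove [miuh] add [ozqt,swgvn] -> 10 lines: ybs qqv cscj ykp qbcmd jklv ochdb ozqt swgvn qrsan
Hunk 4: at line 4 remove [jklv,ochdb] add [qitn,kpijt,kdydh] -> 11 lines: ybs qqv cscj ykp qbcmd qitn kpijt kdydh ozqt swgvn qrsan
Final line 9: ozqt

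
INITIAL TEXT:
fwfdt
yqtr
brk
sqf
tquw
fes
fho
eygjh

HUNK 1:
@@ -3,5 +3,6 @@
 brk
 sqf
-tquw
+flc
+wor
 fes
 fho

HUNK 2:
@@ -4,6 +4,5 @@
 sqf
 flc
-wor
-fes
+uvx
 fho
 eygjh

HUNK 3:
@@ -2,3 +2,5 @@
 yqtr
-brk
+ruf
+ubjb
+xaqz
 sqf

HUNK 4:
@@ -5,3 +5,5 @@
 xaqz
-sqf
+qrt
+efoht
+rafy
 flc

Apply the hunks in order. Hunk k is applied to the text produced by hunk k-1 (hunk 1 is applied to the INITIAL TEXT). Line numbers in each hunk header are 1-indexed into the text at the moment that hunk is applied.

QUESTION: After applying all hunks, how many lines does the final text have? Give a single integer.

Answer: 12

Derivation:
Hunk 1: at line 3 remove [tquw] add [flc,wor] -> 9 lines: fwfdt yqtr brk sqf flc wor fes fho eygjh
Hunk 2: at line 4 remove [wor,fes] add [uvx] -> 8 lines: fwfdt yqtr brk sqf flc uvx fho eygjh
Hunk 3: at line 2 remove [brk] add [ruf,ubjb,xaqz] -> 10 lines: fwfdt yqtr ruf ubjb xaqz sqf flc uvx fho eygjh
Hunk 4: at line 5 remove [sqf] add [qrt,efoht,rafy] -> 12 lines: fwfdt yqtr ruf ubjb xaqz qrt efoht rafy flc uvx fho eygjh
Final line count: 12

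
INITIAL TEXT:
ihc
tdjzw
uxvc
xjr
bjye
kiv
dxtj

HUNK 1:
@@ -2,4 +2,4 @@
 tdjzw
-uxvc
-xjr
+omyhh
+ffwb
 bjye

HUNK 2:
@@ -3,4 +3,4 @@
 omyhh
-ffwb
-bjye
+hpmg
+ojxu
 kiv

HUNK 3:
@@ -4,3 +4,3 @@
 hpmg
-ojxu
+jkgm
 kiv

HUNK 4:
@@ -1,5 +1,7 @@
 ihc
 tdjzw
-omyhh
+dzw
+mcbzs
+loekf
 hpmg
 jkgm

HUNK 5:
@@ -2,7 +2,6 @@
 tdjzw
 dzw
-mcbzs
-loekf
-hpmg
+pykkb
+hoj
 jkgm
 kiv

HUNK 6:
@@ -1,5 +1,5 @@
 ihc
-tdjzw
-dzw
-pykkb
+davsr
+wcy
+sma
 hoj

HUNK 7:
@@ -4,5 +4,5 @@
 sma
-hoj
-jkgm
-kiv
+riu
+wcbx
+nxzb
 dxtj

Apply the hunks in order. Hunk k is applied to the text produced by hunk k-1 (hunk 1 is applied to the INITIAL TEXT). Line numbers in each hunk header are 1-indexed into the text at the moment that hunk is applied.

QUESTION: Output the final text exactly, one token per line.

Hunk 1: at line 2 remove [uxvc,xjr] add [omyhh,ffwb] -> 7 lines: ihc tdjzw omyhh ffwb bjye kiv dxtj
Hunk 2: at line 3 remove [ffwb,bjye] add [hpmg,ojxu] -> 7 lines: ihc tdjzw omyhh hpmg ojxu kiv dxtj
Hunk 3: at line 4 remove [ojxu] add [jkgm] -> 7 lines: ihc tdjzw omyhh hpmg jkgm kiv dxtj
Hunk 4: at line 1 remove [omyhh] add [dzw,mcbzs,loekf] -> 9 lines: ihc tdjzw dzw mcbzs loekf hpmg jkgm kiv dxtj
Hunk 5: at line 2 remove [mcbzs,loekf,hpmg] add [pykkb,hoj] -> 8 lines: ihc tdjzw dzw pykkb hoj jkgm kiv dxtj
Hunk 6: at line 1 remove [tdjzw,dzw,pykkb] add [davsr,wcy,sma] -> 8 lines: ihc davsr wcy sma hoj jkgm kiv dxtj
Hunk 7: at line 4 remove [hoj,jkgm,kiv] add [riu,wcbx,nxzb] -> 8 lines: ihc davsr wcy sma riu wcbx nxzb dxtj

Answer: ihc
davsr
wcy
sma
riu
wcbx
nxzb
dxtj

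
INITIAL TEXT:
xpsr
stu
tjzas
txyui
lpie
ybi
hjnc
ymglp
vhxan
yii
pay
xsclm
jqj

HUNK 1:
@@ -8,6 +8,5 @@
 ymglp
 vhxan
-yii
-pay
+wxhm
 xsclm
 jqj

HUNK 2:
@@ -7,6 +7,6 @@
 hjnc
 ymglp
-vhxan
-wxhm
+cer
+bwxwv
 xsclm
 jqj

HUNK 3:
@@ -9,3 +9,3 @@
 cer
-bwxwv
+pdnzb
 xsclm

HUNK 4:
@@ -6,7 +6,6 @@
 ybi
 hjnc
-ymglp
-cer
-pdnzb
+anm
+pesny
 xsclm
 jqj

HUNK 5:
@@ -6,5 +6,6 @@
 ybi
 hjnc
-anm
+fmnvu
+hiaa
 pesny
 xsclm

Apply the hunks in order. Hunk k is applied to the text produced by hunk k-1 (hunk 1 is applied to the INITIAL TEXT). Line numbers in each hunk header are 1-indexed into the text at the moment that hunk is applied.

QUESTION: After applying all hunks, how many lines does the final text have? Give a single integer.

Answer: 12

Derivation:
Hunk 1: at line 8 remove [yii,pay] add [wxhm] -> 12 lines: xpsr stu tjzas txyui lpie ybi hjnc ymglp vhxan wxhm xsclm jqj
Hunk 2: at line 7 remove [vhxan,wxhm] add [cer,bwxwv] -> 12 lines: xpsr stu tjzas txyui lpie ybi hjnc ymglp cer bwxwv xsclm jqj
Hunk 3: at line 9 remove [bwxwv] add [pdnzb] -> 12 lines: xpsr stu tjzas txyui lpie ybi hjnc ymglp cer pdnzb xsclm jqj
Hunk 4: at line 6 remove [ymglp,cer,pdnzb] add [anm,pesny] -> 11 lines: xpsr stu tjzas txyui lpie ybi hjnc anm pesny xsclm jqj
Hunk 5: at line 6 remove [anm] add [fmnvu,hiaa] -> 12 lines: xpsr stu tjzas txyui lpie ybi hjnc fmnvu hiaa pesny xsclm jqj
Final line count: 12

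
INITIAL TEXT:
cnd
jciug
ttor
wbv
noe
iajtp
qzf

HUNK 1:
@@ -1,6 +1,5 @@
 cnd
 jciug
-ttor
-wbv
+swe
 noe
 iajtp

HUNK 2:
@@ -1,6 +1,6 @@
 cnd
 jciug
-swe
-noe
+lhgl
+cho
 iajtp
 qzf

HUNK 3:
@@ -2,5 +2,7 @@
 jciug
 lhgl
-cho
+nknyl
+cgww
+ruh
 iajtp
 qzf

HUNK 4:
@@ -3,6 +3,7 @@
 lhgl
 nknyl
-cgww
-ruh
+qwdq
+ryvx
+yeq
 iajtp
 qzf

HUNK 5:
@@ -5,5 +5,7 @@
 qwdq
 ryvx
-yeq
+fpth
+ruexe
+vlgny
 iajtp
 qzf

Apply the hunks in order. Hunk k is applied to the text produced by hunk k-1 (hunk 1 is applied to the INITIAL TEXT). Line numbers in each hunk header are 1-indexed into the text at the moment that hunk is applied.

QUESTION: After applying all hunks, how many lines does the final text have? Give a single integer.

Answer: 11

Derivation:
Hunk 1: at line 1 remove [ttor,wbv] add [swe] -> 6 lines: cnd jciug swe noe iajtp qzf
Hunk 2: at line 1 remove [swe,noe] add [lhgl,cho] -> 6 lines: cnd jciug lhgl cho iajtp qzf
Hunk 3: at line 2 remove [cho] add [nknyl,cgww,ruh] -> 8 lines: cnd jciug lhgl nknyl cgww ruh iajtp qzf
Hunk 4: at line 3 remove [cgww,ruh] add [qwdq,ryvx,yeq] -> 9 lines: cnd jciug lhgl nknyl qwdq ryvx yeq iajtp qzf
Hunk 5: at line 5 remove [yeq] add [fpth,ruexe,vlgny] -> 11 lines: cnd jciug lhgl nknyl qwdq ryvx fpth ruexe vlgny iajtp qzf
Final line count: 11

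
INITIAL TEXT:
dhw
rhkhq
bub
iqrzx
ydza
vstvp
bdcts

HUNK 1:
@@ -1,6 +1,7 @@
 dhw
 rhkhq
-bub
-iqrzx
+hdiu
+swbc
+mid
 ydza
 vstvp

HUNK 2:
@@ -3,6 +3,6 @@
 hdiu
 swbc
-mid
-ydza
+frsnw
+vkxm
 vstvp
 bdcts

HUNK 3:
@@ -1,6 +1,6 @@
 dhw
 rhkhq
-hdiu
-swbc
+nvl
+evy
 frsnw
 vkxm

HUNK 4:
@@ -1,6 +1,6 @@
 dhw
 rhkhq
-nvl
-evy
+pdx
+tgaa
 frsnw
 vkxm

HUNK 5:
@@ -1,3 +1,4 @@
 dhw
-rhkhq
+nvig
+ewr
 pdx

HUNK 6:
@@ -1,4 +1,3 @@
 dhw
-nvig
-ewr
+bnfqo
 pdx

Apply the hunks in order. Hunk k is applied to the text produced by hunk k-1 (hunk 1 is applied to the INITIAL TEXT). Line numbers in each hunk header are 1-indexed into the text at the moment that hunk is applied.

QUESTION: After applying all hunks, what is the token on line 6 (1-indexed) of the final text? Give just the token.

Hunk 1: at line 1 remove [bub,iqrzx] add [hdiu,swbc,mid] -> 8 lines: dhw rhkhq hdiu swbc mid ydza vstvp bdcts
Hunk 2: at line 3 remove [mid,ydza] add [frsnw,vkxm] -> 8 lines: dhw rhkhq hdiu swbc frsnw vkxm vstvp bdcts
Hunk 3: at line 1 remove [hdiu,swbc] add [nvl,evy] -> 8 lines: dhw rhkhq nvl evy frsnw vkxm vstvp bdcts
Hunk 4: at line 1 remove [nvl,evy] add [pdx,tgaa] -> 8 lines: dhw rhkhq pdx tgaa frsnw vkxm vstvp bdcts
Hunk 5: at line 1 remove [rhkhq] add [nvig,ewr] -> 9 lines: dhw nvig ewr pdx tgaa frsnw vkxm vstvp bdcts
Hunk 6: at line 1 remove [nvig,ewr] add [bnfqo] -> 8 lines: dhw bnfqo pdx tgaa frsnw vkxm vstvp bdcts
Final line 6: vkxm

Answer: vkxm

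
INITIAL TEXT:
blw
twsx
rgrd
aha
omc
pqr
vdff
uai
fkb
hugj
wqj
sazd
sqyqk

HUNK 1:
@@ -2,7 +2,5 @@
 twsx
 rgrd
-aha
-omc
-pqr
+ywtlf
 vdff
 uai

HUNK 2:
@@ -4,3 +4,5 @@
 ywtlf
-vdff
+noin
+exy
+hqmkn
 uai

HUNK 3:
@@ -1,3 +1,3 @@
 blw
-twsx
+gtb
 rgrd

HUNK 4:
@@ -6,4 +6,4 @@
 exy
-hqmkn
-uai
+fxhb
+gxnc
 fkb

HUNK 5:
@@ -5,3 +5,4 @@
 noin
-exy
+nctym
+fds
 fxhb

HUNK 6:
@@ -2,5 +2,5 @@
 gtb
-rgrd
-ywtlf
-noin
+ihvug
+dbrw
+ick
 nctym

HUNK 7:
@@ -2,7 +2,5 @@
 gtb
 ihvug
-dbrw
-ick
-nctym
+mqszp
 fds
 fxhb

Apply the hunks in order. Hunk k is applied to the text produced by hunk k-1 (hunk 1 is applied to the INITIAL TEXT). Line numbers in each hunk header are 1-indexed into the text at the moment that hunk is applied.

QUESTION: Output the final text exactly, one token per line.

Hunk 1: at line 2 remove [aha,omc,pqr] add [ywtlf] -> 11 lines: blw twsx rgrd ywtlf vdff uai fkb hugj wqj sazd sqyqk
Hunk 2: at line 4 remove [vdff] add [noin,exy,hqmkn] -> 13 lines: blw twsx rgrd ywtlf noin exy hqmkn uai fkb hugj wqj sazd sqyqk
Hunk 3: at line 1 remove [twsx] add [gtb] -> 13 lines: blw gtb rgrd ywtlf noin exy hqmkn uai fkb hugj wqj sazd sqyqk
Hunk 4: at line 6 remove [hqmkn,uai] add [fxhb,gxnc] -> 13 lines: blw gtb rgrd ywtlf noin exy fxhb gxnc fkb hugj wqj sazd sqyqk
Hunk 5: at line 5 remove [exy] add [nctym,fds] -> 14 lines: blw gtb rgrd ywtlf noin nctym fds fxhb gxnc fkb hugj wqj sazd sqyqk
Hunk 6: at line 2 remove [rgrd,ywtlf,noin] add [ihvug,dbrw,ick] -> 14 lines: blw gtb ihvug dbrw ick nctym fds fxhb gxnc fkb hugj wqj sazd sqyqk
Hunk 7: at line 2 remove [dbrw,ick,nctym] add [mqszp] -> 12 lines: blw gtb ihvug mqszp fds fxhb gxnc fkb hugj wqj sazd sqyqk

Answer: blw
gtb
ihvug
mqszp
fds
fxhb
gxnc
fkb
hugj
wqj
sazd
sqyqk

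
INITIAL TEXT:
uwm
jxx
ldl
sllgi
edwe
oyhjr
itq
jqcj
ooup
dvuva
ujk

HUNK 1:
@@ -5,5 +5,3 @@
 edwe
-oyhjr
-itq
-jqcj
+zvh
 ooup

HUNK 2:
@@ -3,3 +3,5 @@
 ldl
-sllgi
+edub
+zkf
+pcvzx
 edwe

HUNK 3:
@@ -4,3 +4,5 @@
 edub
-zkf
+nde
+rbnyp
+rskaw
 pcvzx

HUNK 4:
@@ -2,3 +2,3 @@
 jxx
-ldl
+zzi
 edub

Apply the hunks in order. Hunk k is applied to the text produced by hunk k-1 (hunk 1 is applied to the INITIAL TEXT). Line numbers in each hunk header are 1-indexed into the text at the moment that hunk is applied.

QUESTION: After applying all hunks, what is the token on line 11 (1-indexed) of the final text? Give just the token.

Hunk 1: at line 5 remove [oyhjr,itq,jqcj] add [zvh] -> 9 lines: uwm jxx ldl sllgi edwe zvh ooup dvuva ujk
Hunk 2: at line 3 remove [sllgi] add [edub,zkf,pcvzx] -> 11 lines: uwm jxx ldl edub zkf pcvzx edwe zvh ooup dvuva ujk
Hunk 3: at line 4 remove [zkf] add [nde,rbnyp,rskaw] -> 13 lines: uwm jxx ldl edub nde rbnyp rskaw pcvzx edwe zvh ooup dvuva ujk
Hunk 4: at line 2 remove [ldl] add [zzi] -> 13 lines: uwm jxx zzi edub nde rbnyp rskaw pcvzx edwe zvh ooup dvuva ujk
Final line 11: ooup

Answer: ooup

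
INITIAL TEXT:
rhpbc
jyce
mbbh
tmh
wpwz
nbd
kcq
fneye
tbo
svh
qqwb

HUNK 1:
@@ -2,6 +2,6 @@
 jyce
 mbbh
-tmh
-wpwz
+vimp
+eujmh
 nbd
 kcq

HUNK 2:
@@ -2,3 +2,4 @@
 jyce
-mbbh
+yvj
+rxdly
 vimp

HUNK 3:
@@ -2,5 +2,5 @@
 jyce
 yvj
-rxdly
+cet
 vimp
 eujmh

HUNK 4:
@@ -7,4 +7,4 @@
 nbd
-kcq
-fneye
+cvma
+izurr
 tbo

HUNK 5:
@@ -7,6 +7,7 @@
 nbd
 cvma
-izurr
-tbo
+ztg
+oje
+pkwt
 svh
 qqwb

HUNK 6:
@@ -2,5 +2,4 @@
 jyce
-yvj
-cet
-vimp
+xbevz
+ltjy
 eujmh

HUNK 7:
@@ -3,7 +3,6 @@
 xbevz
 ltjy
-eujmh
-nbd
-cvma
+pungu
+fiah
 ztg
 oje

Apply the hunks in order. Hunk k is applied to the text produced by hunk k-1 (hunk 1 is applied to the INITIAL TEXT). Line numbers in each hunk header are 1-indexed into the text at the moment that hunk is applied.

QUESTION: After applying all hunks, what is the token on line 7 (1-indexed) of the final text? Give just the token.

Hunk 1: at line 2 remove [tmh,wpwz] add [vimp,eujmh] -> 11 lines: rhpbc jyce mbbh vimp eujmh nbd kcq fneye tbo svh qqwb
Hunk 2: at line 2 remove [mbbh] add [yvj,rxdly] -> 12 lines: rhpbc jyce yvj rxdly vimp eujmh nbd kcq fneye tbo svh qqwb
Hunk 3: at line 2 remove [rxdly] add [cet] -> 12 lines: rhpbc jyce yvj cet vimp eujmh nbd kcq fneye tbo svh qqwb
Hunk 4: at line 7 remove [kcq,fneye] add [cvma,izurr] -> 12 lines: rhpbc jyce yvj cet vimp eujmh nbd cvma izurr tbo svh qqwb
Hunk 5: at line 7 remove [izurr,tbo] add [ztg,oje,pkwt] -> 13 lines: rhpbc jyce yvj cet vimp eujmh nbd cvma ztg oje pkwt svh qqwb
Hunk 6: at line 2 remove [yvj,cet,vimp] add [xbevz,ltjy] -> 12 lines: rhpbc jyce xbevz ltjy eujmh nbd cvma ztg oje pkwt svh qqwb
Hunk 7: at line 3 remove [eujmh,nbd,cvma] add [pungu,fiah] -> 11 lines: rhpbc jyce xbevz ltjy pungu fiah ztg oje pkwt svh qqwb
Final line 7: ztg

Answer: ztg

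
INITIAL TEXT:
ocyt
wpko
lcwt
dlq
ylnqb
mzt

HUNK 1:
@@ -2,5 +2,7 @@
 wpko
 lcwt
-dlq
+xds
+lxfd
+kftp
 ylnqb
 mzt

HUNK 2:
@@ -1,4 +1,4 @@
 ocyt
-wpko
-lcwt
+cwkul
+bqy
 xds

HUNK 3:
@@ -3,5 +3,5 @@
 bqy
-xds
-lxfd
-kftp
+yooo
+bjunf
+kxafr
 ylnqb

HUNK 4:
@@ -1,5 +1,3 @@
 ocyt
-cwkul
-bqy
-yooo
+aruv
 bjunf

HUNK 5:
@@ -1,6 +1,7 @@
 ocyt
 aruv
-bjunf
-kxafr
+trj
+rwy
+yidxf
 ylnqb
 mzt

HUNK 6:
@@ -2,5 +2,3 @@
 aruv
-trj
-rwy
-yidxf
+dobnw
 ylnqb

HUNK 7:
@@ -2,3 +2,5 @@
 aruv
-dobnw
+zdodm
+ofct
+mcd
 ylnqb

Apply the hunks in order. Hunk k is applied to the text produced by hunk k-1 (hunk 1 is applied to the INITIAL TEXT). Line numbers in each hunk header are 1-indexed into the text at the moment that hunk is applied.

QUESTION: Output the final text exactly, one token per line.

Answer: ocyt
aruv
zdodm
ofct
mcd
ylnqb
mzt

Derivation:
Hunk 1: at line 2 remove [dlq] add [xds,lxfd,kftp] -> 8 lines: ocyt wpko lcwt xds lxfd kftp ylnqb mzt
Hunk 2: at line 1 remove [wpko,lcwt] add [cwkul,bqy] -> 8 lines: ocyt cwkul bqy xds lxfd kftp ylnqb mzt
Hunk 3: at line 3 remove [xds,lxfd,kftp] add [yooo,bjunf,kxafr] -> 8 lines: ocyt cwkul bqy yooo bjunf kxafr ylnqb mzt
Hunk 4: at line 1 remove [cwkul,bqy,yooo] add [aruv] -> 6 lines: ocyt aruv bjunf kxafr ylnqb mzt
Hunk 5: at line 1 remove [bjunf,kxafr] add [trj,rwy,yidxf] -> 7 lines: ocyt aruv trj rwy yidxf ylnqb mzt
Hunk 6: at line 2 remove [trj,rwy,yidxf] add [dobnw] -> 5 lines: ocyt aruv dobnw ylnqb mzt
Hunk 7: at line 2 remove [dobnw] add [zdodm,ofct,mcd] -> 7 lines: ocyt aruv zdodm ofct mcd ylnqb mzt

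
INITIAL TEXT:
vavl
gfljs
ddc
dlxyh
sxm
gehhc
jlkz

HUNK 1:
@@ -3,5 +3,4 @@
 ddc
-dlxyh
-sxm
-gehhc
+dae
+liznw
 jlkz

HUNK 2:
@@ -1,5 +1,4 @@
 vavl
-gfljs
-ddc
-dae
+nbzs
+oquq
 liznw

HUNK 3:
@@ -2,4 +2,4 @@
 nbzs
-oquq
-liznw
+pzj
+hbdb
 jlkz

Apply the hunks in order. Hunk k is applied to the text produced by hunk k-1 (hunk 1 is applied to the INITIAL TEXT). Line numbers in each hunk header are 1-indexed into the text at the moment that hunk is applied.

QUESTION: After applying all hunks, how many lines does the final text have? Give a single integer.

Answer: 5

Derivation:
Hunk 1: at line 3 remove [dlxyh,sxm,gehhc] add [dae,liznw] -> 6 lines: vavl gfljs ddc dae liznw jlkz
Hunk 2: at line 1 remove [gfljs,ddc,dae] add [nbzs,oquq] -> 5 lines: vavl nbzs oquq liznw jlkz
Hunk 3: at line 2 remove [oquq,liznw] add [pzj,hbdb] -> 5 lines: vavl nbzs pzj hbdb jlkz
Final line count: 5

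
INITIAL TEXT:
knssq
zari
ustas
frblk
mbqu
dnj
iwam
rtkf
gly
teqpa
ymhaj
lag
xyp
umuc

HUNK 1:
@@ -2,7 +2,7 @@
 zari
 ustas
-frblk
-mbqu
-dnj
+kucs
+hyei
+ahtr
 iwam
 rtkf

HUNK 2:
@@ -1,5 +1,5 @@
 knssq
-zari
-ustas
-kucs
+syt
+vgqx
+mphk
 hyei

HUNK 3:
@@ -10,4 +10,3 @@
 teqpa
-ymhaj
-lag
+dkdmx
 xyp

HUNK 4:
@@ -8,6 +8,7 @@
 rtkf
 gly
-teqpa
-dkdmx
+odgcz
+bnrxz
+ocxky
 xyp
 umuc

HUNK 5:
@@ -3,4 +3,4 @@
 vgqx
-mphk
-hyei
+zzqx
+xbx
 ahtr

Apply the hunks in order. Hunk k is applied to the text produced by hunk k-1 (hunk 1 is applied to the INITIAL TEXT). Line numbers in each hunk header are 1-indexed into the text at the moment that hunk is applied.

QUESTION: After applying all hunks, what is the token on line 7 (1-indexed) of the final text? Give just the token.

Answer: iwam

Derivation:
Hunk 1: at line 2 remove [frblk,mbqu,dnj] add [kucs,hyei,ahtr] -> 14 lines: knssq zari ustas kucs hyei ahtr iwam rtkf gly teqpa ymhaj lag xyp umuc
Hunk 2: at line 1 remove [zari,ustas,kucs] add [syt,vgqx,mphk] -> 14 lines: knssq syt vgqx mphk hyei ahtr iwam rtkf gly teqpa ymhaj lag xyp umuc
Hunk 3: at line 10 remove [ymhaj,lag] add [dkdmx] -> 13 lines: knssq syt vgqx mphk hyei ahtr iwam rtkf gly teqpa dkdmx xyp umuc
Hunk 4: at line 8 remove [teqpa,dkdmx] add [odgcz,bnrxz,ocxky] -> 14 lines: knssq syt vgqx mphk hyei ahtr iwam rtkf gly odgcz bnrxz ocxky xyp umuc
Hunk 5: at line 3 remove [mphk,hyei] add [zzqx,xbx] -> 14 lines: knssq syt vgqx zzqx xbx ahtr iwam rtkf gly odgcz bnrxz ocxky xyp umuc
Final line 7: iwam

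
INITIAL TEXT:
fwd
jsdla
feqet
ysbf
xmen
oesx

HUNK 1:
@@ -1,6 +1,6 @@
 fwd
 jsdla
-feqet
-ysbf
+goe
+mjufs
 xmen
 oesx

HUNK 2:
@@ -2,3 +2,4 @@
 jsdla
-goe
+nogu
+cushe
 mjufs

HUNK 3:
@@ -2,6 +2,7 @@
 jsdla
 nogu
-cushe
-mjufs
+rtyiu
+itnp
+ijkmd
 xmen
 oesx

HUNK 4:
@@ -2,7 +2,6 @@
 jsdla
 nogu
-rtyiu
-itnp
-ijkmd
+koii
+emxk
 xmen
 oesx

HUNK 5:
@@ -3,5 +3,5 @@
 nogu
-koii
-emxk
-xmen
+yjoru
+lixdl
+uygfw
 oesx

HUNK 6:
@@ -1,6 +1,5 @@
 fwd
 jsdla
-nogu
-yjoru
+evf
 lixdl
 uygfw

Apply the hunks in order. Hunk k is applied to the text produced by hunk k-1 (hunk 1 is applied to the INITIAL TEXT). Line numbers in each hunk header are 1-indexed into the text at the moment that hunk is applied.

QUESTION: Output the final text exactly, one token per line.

Hunk 1: at line 1 remove [feqet,ysbf] add [goe,mjufs] -> 6 lines: fwd jsdla goe mjufs xmen oesx
Hunk 2: at line 2 remove [goe] add [nogu,cushe] -> 7 lines: fwd jsdla nogu cushe mjufs xmen oesx
Hunk 3: at line 2 remove [cushe,mjufs] add [rtyiu,itnp,ijkmd] -> 8 lines: fwd jsdla nogu rtyiu itnp ijkmd xmen oesx
Hunk 4: at line 2 remove [rtyiu,itnp,ijkmd] add [koii,emxk] -> 7 lines: fwd jsdla nogu koii emxk xmen oesx
Hunk 5: at line 3 remove [koii,emxk,xmen] add [yjoru,lixdl,uygfw] -> 7 lines: fwd jsdla nogu yjoru lixdl uygfw oesx
Hunk 6: at line 1 remove [nogu,yjoru] add [evf] -> 6 lines: fwd jsdla evf lixdl uygfw oesx

Answer: fwd
jsdla
evf
lixdl
uygfw
oesx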